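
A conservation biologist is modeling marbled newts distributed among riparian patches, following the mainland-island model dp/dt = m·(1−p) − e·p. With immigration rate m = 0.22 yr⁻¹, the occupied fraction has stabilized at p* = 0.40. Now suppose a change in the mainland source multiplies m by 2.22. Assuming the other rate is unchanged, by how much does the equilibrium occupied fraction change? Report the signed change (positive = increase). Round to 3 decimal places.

0.197

Balance m(1−p*) = e·p* gives e = m(1−p*)/p* = 0.22×0.60000/0.40000 = 0.33000.
New p* = m/(m+e) = 0.48840/(0.48840+0.33000) = 0.59677.
Δp* = 0.59677 − 0.40000 = +0.19677.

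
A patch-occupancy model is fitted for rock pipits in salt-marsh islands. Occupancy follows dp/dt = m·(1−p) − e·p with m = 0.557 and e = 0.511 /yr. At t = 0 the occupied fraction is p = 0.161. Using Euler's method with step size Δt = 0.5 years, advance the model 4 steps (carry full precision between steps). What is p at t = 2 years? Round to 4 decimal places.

Update rule: p ← p + [m·(1−p) − e·p]·Δt with Δt = 0.5.
step 1: Δp = +0.19253, p = 0.35353
step 2: Δp = +0.08972, p = 0.44324
step 3: Δp = +0.04181, p = 0.48505
step 4: Δp = +0.01948, p = 0.50453

0.5045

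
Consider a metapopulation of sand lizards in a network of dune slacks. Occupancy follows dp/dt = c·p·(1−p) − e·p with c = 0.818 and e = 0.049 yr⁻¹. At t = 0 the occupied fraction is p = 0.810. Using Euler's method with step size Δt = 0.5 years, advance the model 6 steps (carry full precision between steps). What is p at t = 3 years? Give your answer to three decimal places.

Update rule: p ← p + [c·p·(1−p) − e·p]·Δt with Δt = 0.5.
t = 0.5: p = 0.81000 + (+0.04310) = 0.85310
t = 1: p = 0.85310 + (+0.03036) = 0.88346
t = 1.5: p = 0.88346 + (+0.02047) = 0.90392
t = 2: p = 0.90392 + (+0.01337) = 0.91730
t = 2.5: p = 0.91730 + (+0.00855) = 0.92585
t = 3: p = 0.92585 + (+0.00539) = 0.93125

0.931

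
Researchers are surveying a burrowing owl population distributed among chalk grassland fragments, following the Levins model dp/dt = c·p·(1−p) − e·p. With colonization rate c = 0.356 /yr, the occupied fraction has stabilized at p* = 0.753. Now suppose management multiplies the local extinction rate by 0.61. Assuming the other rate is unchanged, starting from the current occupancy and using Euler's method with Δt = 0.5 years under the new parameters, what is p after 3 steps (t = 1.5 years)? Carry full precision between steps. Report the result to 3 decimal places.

0.787

Balance c(1−p*) = e gives e = 0.356×(1 − 0.75300) = 0.08793.
Starting from p₀ = 0.75300; update p ← p + (dp/dt)·Δt with the new parameters.
step 1: Δp = +0.01291, p = 0.76591
step 2: Δp = +0.01137, p = 0.77728
step 3: Δp = +0.00997, p = 0.78725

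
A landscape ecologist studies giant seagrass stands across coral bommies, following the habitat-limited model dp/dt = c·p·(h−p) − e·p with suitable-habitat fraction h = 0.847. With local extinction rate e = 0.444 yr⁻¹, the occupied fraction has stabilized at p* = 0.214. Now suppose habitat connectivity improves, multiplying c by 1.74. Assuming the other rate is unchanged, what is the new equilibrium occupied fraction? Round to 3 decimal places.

0.483

Balance c(h−p*) = e gives c = e/(0.847 − 0.21400) = 0.444/0.63300 = 0.70142.
New p* = 0.847 − e/c = 0.847 − 0.44400/1.22047 = 0.48321.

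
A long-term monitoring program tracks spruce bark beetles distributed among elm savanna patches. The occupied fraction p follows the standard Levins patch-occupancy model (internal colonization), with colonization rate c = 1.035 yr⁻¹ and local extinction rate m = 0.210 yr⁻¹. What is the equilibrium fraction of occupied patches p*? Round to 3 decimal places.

0.797

Setting dp/dt = 0 and dividing through by p* gives c·(1−p*) = m.
So p* = 1 − m/c = 1 − 0.210/1.035 = 1 − 0.2029 = 0.7971.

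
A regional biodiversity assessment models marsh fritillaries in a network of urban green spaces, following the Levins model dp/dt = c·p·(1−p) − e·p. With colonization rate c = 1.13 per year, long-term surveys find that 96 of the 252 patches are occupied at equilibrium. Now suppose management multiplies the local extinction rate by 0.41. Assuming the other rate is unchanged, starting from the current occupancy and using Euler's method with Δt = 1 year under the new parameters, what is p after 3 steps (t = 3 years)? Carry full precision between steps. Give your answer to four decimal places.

0.7259

Observed p* = 96/252 = 0.38095.
Balance c(1−p*) = e gives e = 1.13×(1 − 0.38095) = 0.69952.
Starting from p₀ = 0.38095; update p ← p + (dp/dt)·Δt with the new parameters.
step 1: Δp = +0.15723, p = 0.53818
step 2: Δp = +0.12650, p = 0.66468
step 3: Δp = +0.06122, p = 0.72590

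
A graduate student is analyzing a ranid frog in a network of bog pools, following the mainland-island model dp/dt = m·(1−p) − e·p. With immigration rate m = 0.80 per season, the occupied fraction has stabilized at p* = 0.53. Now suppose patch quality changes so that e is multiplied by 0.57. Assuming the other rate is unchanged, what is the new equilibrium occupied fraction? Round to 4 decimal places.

0.6642

Balance m(1−p*) = e·p* gives e = m(1−p*)/p* = 0.80×0.47000/0.53000 = 0.70943.
New p* = m/(m+e) = 0.80000/(0.80000+0.40438) = 0.66424.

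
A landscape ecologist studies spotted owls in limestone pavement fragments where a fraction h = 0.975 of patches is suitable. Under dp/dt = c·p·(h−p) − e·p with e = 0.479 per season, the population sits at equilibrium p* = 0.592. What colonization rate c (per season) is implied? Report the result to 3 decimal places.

1.251

At equilibrium c(h−p*) = e, so c = e/(h−p*).
c = 0.479/(0.975 − 0.592) = 0.479/0.3830 = 1.2507.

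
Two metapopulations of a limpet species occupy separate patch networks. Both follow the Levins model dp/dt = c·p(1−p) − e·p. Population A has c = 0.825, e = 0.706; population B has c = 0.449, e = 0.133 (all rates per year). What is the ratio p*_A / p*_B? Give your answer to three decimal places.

A: p*_A = 1 − 0.706/0.825 = 0.1442.
B: p*_B = 1 − 0.133/0.449 = 0.7038.
p*_A / p*_B = 0.1442/0.7038 = 0.2050.

0.205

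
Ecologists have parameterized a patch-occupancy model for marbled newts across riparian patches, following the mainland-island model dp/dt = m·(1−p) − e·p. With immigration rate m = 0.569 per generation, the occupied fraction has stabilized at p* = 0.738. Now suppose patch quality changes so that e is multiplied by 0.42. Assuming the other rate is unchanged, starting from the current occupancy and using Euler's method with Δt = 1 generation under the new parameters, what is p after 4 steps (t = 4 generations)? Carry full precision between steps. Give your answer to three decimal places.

Balance m(1−p*) = e·p* gives e = m(1−p*)/p* = 0.569×0.26200/0.73800 = 0.20200.
Starting from p₀ = 0.73800; update p ← p + (dp/dt)·Δt with the new parameters.
t = 1: p = 0.73800 + (+0.08647) = 0.82447
t = 2: p = 0.82447 + (+0.02993) = 0.85440
t = 3: p = 0.85440 + (+0.01036) = 0.86476
t = 4: p = 0.86476 + (+0.00359) = 0.86834

0.868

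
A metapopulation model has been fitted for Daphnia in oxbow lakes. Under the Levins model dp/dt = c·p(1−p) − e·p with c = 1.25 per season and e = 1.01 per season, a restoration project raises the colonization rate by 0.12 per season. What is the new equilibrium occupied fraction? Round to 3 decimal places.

Before: p* = 1 − 1.01/1.25 = 0.1920.
After the change, c = 1.37, e = 1.01, so p* = 1 − 1.01/1.37 = 0.2628.

0.263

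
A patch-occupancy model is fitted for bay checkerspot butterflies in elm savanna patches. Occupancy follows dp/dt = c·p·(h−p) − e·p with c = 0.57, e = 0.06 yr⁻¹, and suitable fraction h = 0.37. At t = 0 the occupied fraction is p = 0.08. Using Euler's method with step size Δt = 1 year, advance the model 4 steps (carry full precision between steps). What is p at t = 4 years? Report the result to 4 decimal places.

Update rule: p ← p + [c·p·(h−p) − e·p]·Δt with Δt = 1.
  1  |  dp/dt·Δt = +0.008424  |  p_1 = 0.088424
  2  |  dp/dt·Δt = +0.008886  |  p_2 = 0.097310
  3  |  dp/dt·Δt = +0.009287  |  p_3 = 0.106597
  4  |  dp/dt·Δt = +0.009609  |  p_4 = 0.116206

0.1162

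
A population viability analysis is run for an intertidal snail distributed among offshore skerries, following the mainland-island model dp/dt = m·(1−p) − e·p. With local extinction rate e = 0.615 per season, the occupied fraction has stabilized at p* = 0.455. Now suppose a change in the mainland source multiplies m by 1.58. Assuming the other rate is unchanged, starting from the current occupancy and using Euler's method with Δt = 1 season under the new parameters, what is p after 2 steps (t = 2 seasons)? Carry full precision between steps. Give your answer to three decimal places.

Balance m(1−p*) = e·p* gives m = e·p*/(1−p*) = 0.615×0.45500/0.54500 = 0.51344.
Starting from p₀ = 0.45500; update p ← p + (dp/dt)·Δt with the new parameters.
t = 1: p = 0.45500 + (+0.16230) = 0.61730
t = 2: p = 0.61730 + (-0.06918) = 0.54812

0.548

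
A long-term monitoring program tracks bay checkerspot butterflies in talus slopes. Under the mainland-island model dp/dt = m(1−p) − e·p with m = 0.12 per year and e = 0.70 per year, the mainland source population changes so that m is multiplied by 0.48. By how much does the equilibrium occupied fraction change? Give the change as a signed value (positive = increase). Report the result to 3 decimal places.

Before: p* = 0.12/(0.12+0.70) = 0.1463.
After: m = 0.0576, e = 0.7; p* = 0.0576/0.7576 = 0.0760.
Δp* = 0.0760 − 0.1463 = -0.0703.

-0.070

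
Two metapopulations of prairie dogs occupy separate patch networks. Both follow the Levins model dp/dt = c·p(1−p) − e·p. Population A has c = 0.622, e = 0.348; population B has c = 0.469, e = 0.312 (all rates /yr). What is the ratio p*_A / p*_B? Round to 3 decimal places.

A: p*_A = 1 − 0.348/0.622 = 0.4405.
B: p*_B = 1 − 0.312/0.469 = 0.3348.
p*_A / p*_B = 0.4405/0.3348 = 1.3159.

1.316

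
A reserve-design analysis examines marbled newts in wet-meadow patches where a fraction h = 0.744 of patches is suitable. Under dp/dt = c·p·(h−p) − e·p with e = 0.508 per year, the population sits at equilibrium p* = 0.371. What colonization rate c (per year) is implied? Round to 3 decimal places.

1.362

At equilibrium c(h−p*) = e, so c = e/(h−p*).
c = 0.508/(0.744 − 0.371) = 0.508/0.3730 = 1.3619.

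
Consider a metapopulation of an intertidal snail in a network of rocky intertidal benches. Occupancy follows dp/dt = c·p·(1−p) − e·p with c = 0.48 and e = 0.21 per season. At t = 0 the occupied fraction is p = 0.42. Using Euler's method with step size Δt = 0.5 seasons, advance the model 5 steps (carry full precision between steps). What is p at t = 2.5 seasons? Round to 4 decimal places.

0.4817

Update rule: p ← p + [c·p·(1−p) − e·p]·Δt with Δt = 0.5.
step 1: Δp = +0.01436, p = 0.43436
step 2: Δp = +0.01336, p = 0.44772
step 3: Δp = +0.01233, p = 0.46006
step 4: Δp = +0.01131, p = 0.47137
step 5: Δp = +0.01031, p = 0.48168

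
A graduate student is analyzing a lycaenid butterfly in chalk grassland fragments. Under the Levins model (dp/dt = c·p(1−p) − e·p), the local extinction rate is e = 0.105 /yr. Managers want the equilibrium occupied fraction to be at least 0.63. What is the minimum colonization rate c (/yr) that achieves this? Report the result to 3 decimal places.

0.284

p* = 1 − e/c ≥ 0.63 requires e/c ≤ 0.3700, i.e. c ≥ e/0.3700.
c_min = 0.105/0.3700 = 0.2838.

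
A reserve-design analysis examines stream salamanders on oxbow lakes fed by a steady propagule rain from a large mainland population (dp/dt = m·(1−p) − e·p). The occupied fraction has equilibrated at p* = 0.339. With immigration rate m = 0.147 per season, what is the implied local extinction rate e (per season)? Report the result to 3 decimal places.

At equilibrium m(1−p*) = e·p*, so e = m(1−p*)/p*.
e = 0.147 × 0.6610 / 0.339 = 0.2866.

0.287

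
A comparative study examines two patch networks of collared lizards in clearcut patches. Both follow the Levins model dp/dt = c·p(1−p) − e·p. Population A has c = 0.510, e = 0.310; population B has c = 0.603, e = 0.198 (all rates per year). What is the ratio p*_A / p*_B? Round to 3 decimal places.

A: p*_A = 1 − 0.310/0.510 = 0.3922.
B: p*_B = 1 − 0.198/0.603 = 0.6716.
p*_A / p*_B = 0.3922/0.6716 = 0.5839.

0.584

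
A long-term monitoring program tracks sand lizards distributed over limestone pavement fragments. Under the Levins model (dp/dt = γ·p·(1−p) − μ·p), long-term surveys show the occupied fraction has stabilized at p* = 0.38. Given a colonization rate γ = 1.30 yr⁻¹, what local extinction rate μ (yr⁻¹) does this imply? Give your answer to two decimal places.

0.81

At equilibrium γ(1−p*) = μ.
μ = 1.30 × (1 − 0.38) = 1.30 × 0.6200 = 0.8060.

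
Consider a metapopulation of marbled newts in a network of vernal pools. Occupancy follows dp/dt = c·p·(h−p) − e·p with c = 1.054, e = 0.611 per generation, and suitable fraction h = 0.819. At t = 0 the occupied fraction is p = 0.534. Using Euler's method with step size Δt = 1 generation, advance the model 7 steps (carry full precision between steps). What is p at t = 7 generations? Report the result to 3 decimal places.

0.253

Update rule: p ← p + [c·p·(h−p) − e·p]·Δt with Δt = 1.
t = 1: p = 0.53400 + (-0.16587) = 0.36813
t = 2: p = 0.36813 + (-0.04999) = 0.31815
t = 3: p = 0.31815 + (-0.02644) = 0.29171
t = 4: p = 0.29171 + (-0.01611) = 0.27560
t = 5: p = 0.27560 + (-0.01054) = 0.26505
t = 6: p = 0.26505 + (-0.00719) = 0.25786
t = 7: p = 0.25786 + (-0.00504) = 0.25282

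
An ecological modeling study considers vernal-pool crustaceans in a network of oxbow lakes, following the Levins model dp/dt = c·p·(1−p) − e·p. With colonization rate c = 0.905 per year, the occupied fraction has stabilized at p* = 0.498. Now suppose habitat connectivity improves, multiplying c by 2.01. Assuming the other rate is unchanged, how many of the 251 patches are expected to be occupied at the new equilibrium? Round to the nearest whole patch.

188

Balance c(1−p*) = e gives e = 0.905×(1 − 0.49800) = 0.45431.
New p* = 1 − e/c = 1 − 0.45431/1.81905 = 0.75025.
Expected occupied = 251 × 0.75025 = 188.31 ≈ 188.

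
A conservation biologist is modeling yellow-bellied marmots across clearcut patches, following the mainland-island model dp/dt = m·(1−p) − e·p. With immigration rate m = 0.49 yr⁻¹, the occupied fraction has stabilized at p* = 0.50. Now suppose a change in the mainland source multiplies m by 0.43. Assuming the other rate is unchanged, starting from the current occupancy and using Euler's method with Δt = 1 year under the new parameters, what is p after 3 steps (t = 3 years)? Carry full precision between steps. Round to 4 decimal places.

Balance m(1−p*) = e·p* gives e = m(1−p*)/p* = 0.49×0.50000/0.50000 = 0.49000.
Starting from p₀ = 0.50000; update p ← p + (dp/dt)·Δt with the new parameters.
t = 1: p = 0.50000 + (-0.13965) = 0.36035
t = 2: p = 0.36035 + (-0.04180) = 0.31855
t = 3: p = 0.31855 + (-0.01251) = 0.30604

0.3060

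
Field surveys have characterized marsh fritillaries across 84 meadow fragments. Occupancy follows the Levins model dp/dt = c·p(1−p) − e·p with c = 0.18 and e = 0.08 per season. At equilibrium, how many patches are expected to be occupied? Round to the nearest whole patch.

47

p* = 1 − e/c = 1 − 0.08/0.18 = 0.5556.
Expected occupied patches = N × p* = 84 × 0.5556 = 46.67 ≈ 47.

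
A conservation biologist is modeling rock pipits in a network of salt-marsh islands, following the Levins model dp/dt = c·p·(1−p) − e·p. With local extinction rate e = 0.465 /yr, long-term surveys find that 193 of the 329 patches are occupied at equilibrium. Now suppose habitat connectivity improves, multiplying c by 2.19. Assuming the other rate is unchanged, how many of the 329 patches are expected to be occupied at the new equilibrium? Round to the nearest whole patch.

Observed p* = 193/329 = 0.58663.
Balance c(1−p*) = e gives c = e/(1 − 0.58663) = 0.465/0.41337 = 1.12490.
New p* = 1 − e/c = 1 − 0.46500/2.46353 = 0.81125.
Expected occupied = 329 × 0.81125 = 266.90 ≈ 267.

267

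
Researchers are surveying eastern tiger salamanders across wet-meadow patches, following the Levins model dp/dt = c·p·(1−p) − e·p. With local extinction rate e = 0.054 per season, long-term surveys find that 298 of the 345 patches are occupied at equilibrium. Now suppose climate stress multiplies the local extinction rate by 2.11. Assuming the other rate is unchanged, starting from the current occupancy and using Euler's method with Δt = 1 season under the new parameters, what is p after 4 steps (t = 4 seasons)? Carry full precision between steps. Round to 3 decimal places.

0.745

Observed p* = 298/345 = 0.86377.
Balance c(1−p*) = e gives c = e/(1 − 0.86377) = 0.054/0.13623 = 0.39638.
Starting from p₀ = 0.86377; update p ← p + (dp/dt)·Δt with the new parameters.
step 1: Δp = -0.05177, p = 0.81199
step 2: Δp = -0.03201, p = 0.77999
step 3: Δp = -0.02085, p = 0.75914
step 4: Δp = -0.01402, p = 0.74512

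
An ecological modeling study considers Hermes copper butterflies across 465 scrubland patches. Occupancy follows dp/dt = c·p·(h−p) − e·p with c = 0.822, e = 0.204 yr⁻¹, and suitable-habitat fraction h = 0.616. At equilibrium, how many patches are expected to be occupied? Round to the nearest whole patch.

171

p* = h − e/c = 0.616 − 0.2482 = 0.3678.
Expected occupied patches = N × p* = 465 × 0.3678 = 171.04 ≈ 171.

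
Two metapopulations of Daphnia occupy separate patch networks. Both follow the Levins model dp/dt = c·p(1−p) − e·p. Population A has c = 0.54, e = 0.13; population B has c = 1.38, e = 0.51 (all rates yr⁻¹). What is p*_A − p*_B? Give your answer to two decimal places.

A: p*_A = 1 − 0.13/0.54 = 0.7593.
B: p*_B = 1 − 0.51/1.38 = 0.6304.
p*_A − p*_B = 0.7593 − 0.6304 = 0.1288.

0.13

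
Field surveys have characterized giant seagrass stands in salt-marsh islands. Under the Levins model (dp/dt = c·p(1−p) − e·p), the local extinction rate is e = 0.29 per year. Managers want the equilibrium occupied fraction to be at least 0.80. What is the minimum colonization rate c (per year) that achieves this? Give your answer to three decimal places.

p* = 1 − e/c ≥ 0.80 requires e/c ≤ 0.2000, i.e. c ≥ e/0.2000.
c_min = 0.29/0.2000 = 1.4500.

1.450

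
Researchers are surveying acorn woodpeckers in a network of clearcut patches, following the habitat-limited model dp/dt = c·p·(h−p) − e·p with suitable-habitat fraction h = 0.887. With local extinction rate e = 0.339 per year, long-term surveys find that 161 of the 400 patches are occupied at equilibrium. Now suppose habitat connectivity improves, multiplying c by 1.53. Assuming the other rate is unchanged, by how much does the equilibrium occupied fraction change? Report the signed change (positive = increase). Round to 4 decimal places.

0.1678

Observed p* = 161/400 = 0.40250.
Balance c(h−p*) = e gives c = e/(0.887 − 0.40250) = 0.339/0.48450 = 0.69969.
New p* = 0.887 − e/c = 0.887 − 0.33900/1.07053 = 0.57033.
Δp* = 0.57033 − 0.40250 = +0.16783.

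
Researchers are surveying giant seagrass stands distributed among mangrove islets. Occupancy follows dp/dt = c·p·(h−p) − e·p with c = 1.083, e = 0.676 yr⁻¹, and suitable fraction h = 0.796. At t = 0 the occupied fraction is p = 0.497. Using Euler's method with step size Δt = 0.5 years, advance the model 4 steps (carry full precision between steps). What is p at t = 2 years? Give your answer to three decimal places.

Update rule: p ← p + [c·p·(h−p) − e·p]·Δt with Δt = 0.5.
p: 0.49700 → 0.40948  (Δp = -0.08752)
p: 0.40948 → 0.35678  (Δp = -0.05270)
p: 0.35678 → 0.32105  (Δp = -0.03574)
p: 0.32105 → 0.29510  (Δp = -0.02594)

0.295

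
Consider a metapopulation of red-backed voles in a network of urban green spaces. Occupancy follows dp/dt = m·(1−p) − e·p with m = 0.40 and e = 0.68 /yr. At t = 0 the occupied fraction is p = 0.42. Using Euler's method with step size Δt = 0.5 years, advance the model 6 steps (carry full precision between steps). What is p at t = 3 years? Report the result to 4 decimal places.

0.3708

Update rule: p ← p + [m·(1−p) − e·p]·Δt with Δt = 0.5.
  1  |  dp/dt·Δt = -0.026800  |  p_1 = 0.393200
  2  |  dp/dt·Δt = -0.012328  |  p_2 = 0.380872
  3  |  dp/dt·Δt = -0.005671  |  p_3 = 0.375201
  4  |  dp/dt·Δt = -0.002609  |  p_4 = 0.372593
  5  |  dp/dt·Δt = -0.001200  |  p_5 = 0.371393
  6  |  dp/dt·Δt = -0.000552  |  p_6 = 0.370841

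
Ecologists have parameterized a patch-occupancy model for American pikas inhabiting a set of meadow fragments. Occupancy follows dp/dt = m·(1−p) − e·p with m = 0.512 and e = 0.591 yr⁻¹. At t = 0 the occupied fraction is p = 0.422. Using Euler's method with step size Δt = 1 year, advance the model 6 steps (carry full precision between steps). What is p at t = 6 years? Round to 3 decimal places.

0.464

Update rule: p ← p + [m·(1−p) − e·p]·Δt with Δt = 1.
p: 0.42200 → 0.46853  (Δp = +0.04653)
p: 0.46853 → 0.46374  (Δp = -0.00479)
p: 0.46374 → 0.46423  (Δp = +0.00049)
p: 0.46423 → 0.46418  (Δp = -0.00005)
p: 0.46418 → 0.46419  (Δp = +0.00001)
p: 0.46419 → 0.46419  (Δp = -0.00000)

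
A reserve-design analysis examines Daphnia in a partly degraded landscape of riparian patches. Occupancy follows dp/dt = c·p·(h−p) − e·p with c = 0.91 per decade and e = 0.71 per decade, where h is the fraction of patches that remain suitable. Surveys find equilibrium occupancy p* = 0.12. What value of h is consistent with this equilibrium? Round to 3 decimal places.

0.900

At equilibrium c(h−p*) = e, so h = p* + e/c.
h = 0.12 + 0.71/0.91 = 0.12 + 0.7802 = 0.9002.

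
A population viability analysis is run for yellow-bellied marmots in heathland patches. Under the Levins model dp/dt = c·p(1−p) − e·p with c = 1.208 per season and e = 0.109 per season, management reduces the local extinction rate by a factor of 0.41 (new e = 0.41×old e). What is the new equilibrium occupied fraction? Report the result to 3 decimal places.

0.963

Before: p* = 1 − 0.109/1.208 = 0.9098.
After the change, c = 1.208, e = 0.04469, so p* = 1 − 0.04469/1.208 = 0.9630.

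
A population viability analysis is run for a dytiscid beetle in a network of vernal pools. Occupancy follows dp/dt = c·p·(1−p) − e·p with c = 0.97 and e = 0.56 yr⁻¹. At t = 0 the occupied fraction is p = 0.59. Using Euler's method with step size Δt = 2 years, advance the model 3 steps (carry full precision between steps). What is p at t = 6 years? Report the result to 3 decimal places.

Update rule: p ← p + [c·p·(1−p) − e·p]·Δt with Δt = 2.
p: 0.59000 → 0.39849  (Δp = -0.19151)
p: 0.39849 → 0.41719  (Δp = +0.01870)
p: 0.41719 → 0.42163  (Δp = +0.00444)

0.422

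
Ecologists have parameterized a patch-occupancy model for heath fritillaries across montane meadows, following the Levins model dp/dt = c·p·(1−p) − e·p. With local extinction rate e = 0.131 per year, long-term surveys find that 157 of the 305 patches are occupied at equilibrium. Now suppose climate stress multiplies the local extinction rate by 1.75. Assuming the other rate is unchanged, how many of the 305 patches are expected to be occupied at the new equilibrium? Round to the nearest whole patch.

46

Observed p* = 157/305 = 0.51475.
Balance c(1−p*) = e gives c = e/(1 − 0.51475) = 0.131/0.48525 = 0.26996.
New p* = 1 − e/c = 1 − 0.22925/0.26996 = 0.15080.
Expected occupied = 305 × 0.15080 = 45.99 ≈ 46.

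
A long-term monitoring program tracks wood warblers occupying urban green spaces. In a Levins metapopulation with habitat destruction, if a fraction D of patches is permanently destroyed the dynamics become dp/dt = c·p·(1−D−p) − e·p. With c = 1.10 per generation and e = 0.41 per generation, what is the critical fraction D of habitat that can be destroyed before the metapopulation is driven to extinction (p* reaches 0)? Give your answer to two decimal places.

0.63

The nontrivial equilibrium is p* = (1−D) − e/c; extinction occurs when this hits zero.
So D_crit = 1 − e/c = 1 − 0.41/1.10 = 1 − 0.3727 = 0.6273.
This equals the undisturbed p*, a classic result of Lande's extension.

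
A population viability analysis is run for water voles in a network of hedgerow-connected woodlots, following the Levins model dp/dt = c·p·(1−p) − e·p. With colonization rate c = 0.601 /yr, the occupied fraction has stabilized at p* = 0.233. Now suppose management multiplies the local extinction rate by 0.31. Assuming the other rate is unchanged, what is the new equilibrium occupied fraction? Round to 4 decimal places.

Balance c(1−p*) = e gives e = 0.601×(1 − 0.23300) = 0.46097.
New p* = 1 − e/c = 1 − 0.14290/0.60100 = 0.76223.

0.7622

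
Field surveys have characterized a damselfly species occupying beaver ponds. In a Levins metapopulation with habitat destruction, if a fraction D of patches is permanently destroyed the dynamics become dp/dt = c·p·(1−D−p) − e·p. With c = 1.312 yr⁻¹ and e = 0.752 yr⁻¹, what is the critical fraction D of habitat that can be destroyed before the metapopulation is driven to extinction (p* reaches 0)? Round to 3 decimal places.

0.427

The nontrivial equilibrium is p* = (1−D) − e/c; extinction occurs when this hits zero.
So D_crit = 1 − e/c = 1 − 0.752/1.312 = 1 − 0.5732 = 0.4268.
This equals the undisturbed p*, a classic result of Lande's extension.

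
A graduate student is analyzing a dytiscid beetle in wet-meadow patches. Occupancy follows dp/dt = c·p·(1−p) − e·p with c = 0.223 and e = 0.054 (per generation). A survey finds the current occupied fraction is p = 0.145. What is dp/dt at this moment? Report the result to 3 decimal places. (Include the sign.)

0.020

Colonization term: c·p·(1−p) = 0.223×0.145×0.8550 = 0.02765.
Extinction term: e·p = 0.00783.
dp/dt = 0.02765 − 0.00783 = 0.01982.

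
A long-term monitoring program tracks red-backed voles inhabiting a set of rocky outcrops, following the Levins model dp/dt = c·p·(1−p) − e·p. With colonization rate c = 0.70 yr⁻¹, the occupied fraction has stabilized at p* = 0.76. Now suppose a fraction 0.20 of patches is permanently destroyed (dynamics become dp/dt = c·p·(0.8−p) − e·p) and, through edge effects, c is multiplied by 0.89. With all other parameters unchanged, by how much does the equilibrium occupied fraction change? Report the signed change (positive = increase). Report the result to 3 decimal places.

Balance c(1−p*) = e gives e = 0.70×(1 − 0.76000) = 0.16800.
New p* = 0.8 − e/c = 0.8 − 0.16800/0.62300 = 0.53034.
Δp* = 0.53034 − 0.76000 = -0.22966.

-0.230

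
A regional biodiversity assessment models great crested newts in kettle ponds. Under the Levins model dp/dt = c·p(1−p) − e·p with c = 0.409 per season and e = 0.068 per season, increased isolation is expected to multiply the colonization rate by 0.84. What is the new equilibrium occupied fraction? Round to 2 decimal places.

0.80

Before: p* = 1 − 0.068/0.409 = 0.8337.
After the change, c = 0.34356, e = 0.068, so p* = 1 − 0.068/0.34356 = 0.8021.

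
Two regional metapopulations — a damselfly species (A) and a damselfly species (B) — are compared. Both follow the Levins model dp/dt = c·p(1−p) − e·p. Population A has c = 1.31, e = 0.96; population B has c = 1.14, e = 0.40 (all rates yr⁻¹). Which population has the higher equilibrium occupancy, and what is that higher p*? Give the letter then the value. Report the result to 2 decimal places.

A: p*_A = 1 − 0.96/1.31 = 0.2672.
B: p*_B = 1 − 0.40/1.14 = 0.6491.
B is higher at 0.6491.

B, 0.65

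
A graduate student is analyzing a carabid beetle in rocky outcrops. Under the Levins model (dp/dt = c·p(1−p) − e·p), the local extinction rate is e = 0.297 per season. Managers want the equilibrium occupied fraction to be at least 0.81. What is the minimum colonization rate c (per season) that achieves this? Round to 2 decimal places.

1.56

p* = 1 − e/c ≥ 0.81 requires e/c ≤ 0.1900, i.e. c ≥ e/0.1900.
c_min = 0.297/0.1900 = 1.5632.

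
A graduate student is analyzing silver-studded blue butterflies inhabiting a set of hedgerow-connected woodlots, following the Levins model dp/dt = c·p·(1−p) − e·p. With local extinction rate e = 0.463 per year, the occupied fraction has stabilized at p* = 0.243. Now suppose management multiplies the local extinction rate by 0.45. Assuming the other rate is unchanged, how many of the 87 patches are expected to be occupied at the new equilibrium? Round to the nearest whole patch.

Balance c(1−p*) = e gives c = e/(1 − 0.24300) = 0.463/0.75700 = 0.61162.
New p* = 1 − e/c = 1 − 0.20835/0.61162 = 0.65935.
Expected occupied = 87 × 0.65935 = 57.36 ≈ 57.

57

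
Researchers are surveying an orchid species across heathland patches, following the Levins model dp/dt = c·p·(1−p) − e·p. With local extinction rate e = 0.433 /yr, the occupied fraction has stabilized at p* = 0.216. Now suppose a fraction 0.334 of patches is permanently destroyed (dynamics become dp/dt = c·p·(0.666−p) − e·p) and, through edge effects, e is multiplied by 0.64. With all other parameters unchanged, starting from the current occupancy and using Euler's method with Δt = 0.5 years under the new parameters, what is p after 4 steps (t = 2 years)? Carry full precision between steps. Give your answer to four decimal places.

0.2049

Balance c(1−p*) = e gives c = e/(1 − 0.21600) = 0.433/0.78400 = 0.55230.
Starting from p₀ = 0.21600; update p ← p + (dp/dt)·Δt with the new parameters.
t = 0.5: p = 0.21600 + (-0.00309) = 0.21291
t = 1: p = 0.21291 + (-0.00286) = 0.21005
t = 1.5: p = 0.21005 + (-0.00266) = 0.20739
t = 2: p = 0.20739 + (-0.00247) = 0.20492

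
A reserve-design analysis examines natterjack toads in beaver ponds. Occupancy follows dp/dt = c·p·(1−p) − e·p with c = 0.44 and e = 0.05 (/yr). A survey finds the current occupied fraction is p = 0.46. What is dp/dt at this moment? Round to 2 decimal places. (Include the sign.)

0.09

Colonization term: c·p·(1−p) = 0.44×0.46×0.5400 = 0.10930.
Extinction term: e·p = 0.02300.
dp/dt = 0.10930 − 0.02300 = 0.08630.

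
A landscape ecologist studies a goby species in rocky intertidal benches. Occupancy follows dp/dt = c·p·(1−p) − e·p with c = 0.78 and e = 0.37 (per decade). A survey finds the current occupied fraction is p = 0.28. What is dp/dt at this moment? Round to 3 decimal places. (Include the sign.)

0.054

Colonization term: c·p·(1−p) = 0.78×0.28×0.7200 = 0.15725.
Extinction term: e·p = 0.10360.
dp/dt = 0.15725 − 0.10360 = 0.05365.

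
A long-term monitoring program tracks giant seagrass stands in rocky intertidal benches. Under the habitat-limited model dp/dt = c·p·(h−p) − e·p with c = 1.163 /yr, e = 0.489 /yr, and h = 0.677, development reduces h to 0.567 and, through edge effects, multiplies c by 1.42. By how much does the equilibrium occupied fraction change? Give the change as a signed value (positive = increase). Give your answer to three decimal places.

0.014

Before: p* = h − e/c = 0.677 − 0.489/1.163 = 0.677 − 0.4205 = 0.2565.
After: c = 1.65146, e = 0.489, h = 0.567; p* = 0.567 − 0.489/1.65146 = 0.2709.
Δp* = 0.2709 − 0.2565 = +0.0144.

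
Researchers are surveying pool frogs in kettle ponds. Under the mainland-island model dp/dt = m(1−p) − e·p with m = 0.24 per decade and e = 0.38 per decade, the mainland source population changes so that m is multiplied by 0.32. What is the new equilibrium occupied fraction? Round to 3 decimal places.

Before: p* = 0.24/(0.24+0.38) = 0.3871.
After: m = 0.0768, e = 0.38; p* = 0.0768/0.4568 = 0.1681.

0.168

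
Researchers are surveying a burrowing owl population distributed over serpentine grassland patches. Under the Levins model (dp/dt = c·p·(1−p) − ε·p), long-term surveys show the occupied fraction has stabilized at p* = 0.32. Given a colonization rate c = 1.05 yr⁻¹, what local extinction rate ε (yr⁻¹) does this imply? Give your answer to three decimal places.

At equilibrium c(1−p*) = ε.
ε = 1.05 × (1 − 0.32) = 1.05 × 0.6800 = 0.7140.

0.714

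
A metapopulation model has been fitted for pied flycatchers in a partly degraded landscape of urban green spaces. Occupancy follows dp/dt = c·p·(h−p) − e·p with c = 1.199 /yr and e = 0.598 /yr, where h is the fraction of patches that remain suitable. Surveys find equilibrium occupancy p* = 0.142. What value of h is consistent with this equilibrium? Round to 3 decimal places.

At equilibrium c(h−p*) = e, so h = p* + e/c.
h = 0.142 + 0.598/1.199 = 0.142 + 0.4987 = 0.6407.

0.641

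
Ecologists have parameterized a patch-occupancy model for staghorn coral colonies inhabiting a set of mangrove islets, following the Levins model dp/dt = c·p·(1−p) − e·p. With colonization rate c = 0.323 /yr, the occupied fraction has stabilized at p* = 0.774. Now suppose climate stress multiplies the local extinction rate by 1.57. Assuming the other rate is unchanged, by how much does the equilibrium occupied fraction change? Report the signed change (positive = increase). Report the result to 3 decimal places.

-0.129

Balance c(1−p*) = e gives e = 0.323×(1 − 0.77400) = 0.07300.
New p* = 1 − e/c = 1 − 0.11461/0.32300 = 0.64517.
Δp* = 0.64517 − 0.77400 = -0.12883.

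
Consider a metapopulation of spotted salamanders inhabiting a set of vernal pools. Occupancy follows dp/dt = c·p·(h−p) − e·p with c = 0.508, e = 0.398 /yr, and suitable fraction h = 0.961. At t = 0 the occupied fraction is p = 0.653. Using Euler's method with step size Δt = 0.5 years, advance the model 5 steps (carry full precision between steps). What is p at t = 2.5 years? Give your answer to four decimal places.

Update rule: p ← p + [c·p·(h−p) − e·p]·Δt with Δt = 0.5.
p: 0.65300 → 0.57414  (Δp = -0.07886)
p: 0.57414 → 0.51630  (Δp = -0.05784)
p: 0.51630 → 0.47188  (Δp = -0.04443)
p: 0.47188 → 0.43660  (Δp = -0.03528)
p: 0.43660 → 0.40787  (Δp = -0.02873)

0.4079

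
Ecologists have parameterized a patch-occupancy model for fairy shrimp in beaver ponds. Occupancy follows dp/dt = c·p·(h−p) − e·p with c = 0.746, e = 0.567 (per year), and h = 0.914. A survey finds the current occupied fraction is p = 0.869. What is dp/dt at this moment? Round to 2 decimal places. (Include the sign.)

-0.46

Colonization term: c·p·(h−p) = 0.746×0.869×0.0450 = 0.02917.
Extinction term: e·p = 0.49272.
dp/dt = 0.02917 − 0.49272 = -0.46355.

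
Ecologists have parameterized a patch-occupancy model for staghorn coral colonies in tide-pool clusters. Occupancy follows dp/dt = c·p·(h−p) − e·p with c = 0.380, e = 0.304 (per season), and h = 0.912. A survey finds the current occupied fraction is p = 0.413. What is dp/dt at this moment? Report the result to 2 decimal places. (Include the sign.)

Colonization term: c·p·(h−p) = 0.380×0.413×0.4990 = 0.07831.
Extinction term: e·p = 0.12555.
dp/dt = 0.07831 − 0.12555 = -0.04724.

-0.05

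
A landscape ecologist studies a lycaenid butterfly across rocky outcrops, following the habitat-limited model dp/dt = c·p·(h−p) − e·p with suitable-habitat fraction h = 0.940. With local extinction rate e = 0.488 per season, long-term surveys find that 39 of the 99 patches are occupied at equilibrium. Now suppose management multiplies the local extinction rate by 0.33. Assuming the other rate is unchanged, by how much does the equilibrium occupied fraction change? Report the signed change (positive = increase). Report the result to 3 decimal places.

0.366

Observed p* = 39/99 = 0.39394.
Balance c(h−p*) = e gives c = e/(0.94 − 0.39394) = 0.488/0.54606 = 0.89367.
New p* = 0.94 − e/c = 0.94 − 0.16104/0.89367 = 0.75980.
Δp* = 0.75980 − 0.39394 = +0.36586.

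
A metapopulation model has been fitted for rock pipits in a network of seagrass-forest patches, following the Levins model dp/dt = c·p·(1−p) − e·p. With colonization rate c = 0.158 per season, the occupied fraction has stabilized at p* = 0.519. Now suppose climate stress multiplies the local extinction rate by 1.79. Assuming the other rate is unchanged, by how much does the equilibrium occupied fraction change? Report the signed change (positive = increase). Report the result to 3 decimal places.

Balance c(1−p*) = e gives e = 0.158×(1 − 0.51900) = 0.07600.
New p* = 1 − e/c = 1 − 0.13604/0.15800 = 0.13899.
Δp* = 0.13899 − 0.51900 = -0.38001.

-0.380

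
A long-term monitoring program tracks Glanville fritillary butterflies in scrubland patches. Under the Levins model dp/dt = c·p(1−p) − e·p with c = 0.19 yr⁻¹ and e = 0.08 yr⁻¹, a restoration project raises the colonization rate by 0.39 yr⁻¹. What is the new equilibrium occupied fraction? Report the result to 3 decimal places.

0.862

Before: p* = 1 − 0.08/0.19 = 0.5789.
After the change, c = 0.58, e = 0.08, so p* = 1 − 0.08/0.58 = 0.8621.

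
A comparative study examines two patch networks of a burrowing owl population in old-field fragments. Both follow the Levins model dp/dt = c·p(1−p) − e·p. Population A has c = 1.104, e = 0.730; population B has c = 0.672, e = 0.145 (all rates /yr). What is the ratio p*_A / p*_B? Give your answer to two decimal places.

0.43

A: p*_A = 1 − 0.730/1.104 = 0.3388.
B: p*_B = 1 − 0.145/0.672 = 0.7842.
p*_A / p*_B = 0.3388/0.7842 = 0.4320.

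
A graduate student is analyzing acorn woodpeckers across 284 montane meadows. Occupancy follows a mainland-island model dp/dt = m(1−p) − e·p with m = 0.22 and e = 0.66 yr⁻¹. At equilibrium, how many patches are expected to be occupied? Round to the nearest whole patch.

71

p* = m/(m+e) = 0.22/0.8800 = 0.2500.
Expected occupied patches = N × p* = 284 × 0.2500 = 71.00 ≈ 71.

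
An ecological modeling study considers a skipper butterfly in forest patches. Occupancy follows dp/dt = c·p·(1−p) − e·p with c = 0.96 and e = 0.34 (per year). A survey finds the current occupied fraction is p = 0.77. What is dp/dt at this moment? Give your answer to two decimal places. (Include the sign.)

-0.09

Colonization term: c·p·(1−p) = 0.96×0.77×0.2300 = 0.17002.
Extinction term: e·p = 0.26180.
dp/dt = 0.17002 − 0.26180 = -0.09178.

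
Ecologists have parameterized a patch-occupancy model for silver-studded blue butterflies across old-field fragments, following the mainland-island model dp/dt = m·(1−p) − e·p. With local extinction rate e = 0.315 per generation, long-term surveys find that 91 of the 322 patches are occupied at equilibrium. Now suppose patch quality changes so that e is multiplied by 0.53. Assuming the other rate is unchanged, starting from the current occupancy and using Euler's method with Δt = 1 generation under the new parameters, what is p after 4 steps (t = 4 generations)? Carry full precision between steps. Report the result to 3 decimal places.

Observed p* = 91/322 = 0.28261.
Balance m(1−p*) = e·p* gives m = e·p*/(1−p*) = 0.315×0.28261/0.71739 = 0.12409.
Starting from p₀ = 0.28261; update p ← p + (dp/dt)·Δt with the new parameters.
  1  |  dp/dt·Δt = +0.041840  |  p_1 = 0.324449
  2  |  dp/dt·Δt = +0.029663  |  p_2 = 0.354112
  3  |  dp/dt·Δt = +0.021030  |  p_3 = 0.375142
  4  |  dp/dt·Δt = +0.014909  |  p_4 = 0.390051

0.390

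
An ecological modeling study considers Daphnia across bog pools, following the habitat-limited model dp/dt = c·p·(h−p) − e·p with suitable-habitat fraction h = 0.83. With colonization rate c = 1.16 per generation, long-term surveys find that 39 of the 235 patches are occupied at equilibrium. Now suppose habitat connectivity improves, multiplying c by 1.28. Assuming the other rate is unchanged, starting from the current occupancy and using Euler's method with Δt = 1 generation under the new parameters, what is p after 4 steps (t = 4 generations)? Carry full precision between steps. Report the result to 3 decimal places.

0.281

Observed p* = 39/235 = 0.16596.
Balance c(h−p*) = e gives e = 1.16×(0.83 − 0.16596) = 0.77029.
Starting from p₀ = 0.16596; update p ← p + (dp/dt)·Δt with the new parameters.
  1  |  dp/dt·Δt = +0.035794  |  p_1 = 0.201751
  2  |  dp/dt·Δt = +0.032792  |  p_2 = 0.234543
  3  |  dp/dt·Δt = +0.026702  |  p_3 = 0.261244
  4  |  dp/dt·Δt = +0.019384  |  p_4 = 0.280629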